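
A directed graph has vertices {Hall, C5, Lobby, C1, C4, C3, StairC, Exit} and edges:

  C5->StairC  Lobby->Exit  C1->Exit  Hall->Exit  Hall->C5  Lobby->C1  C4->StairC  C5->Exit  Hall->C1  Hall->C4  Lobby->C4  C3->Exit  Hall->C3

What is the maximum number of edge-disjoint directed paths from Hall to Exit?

Assign every edge capacity 1; by Menger, the answer equals the max flow.
Path Hall→Exit (+1); total 1.
Path Hall→C5→Exit (+1); total 2.
Path Hall→C1→Exit (+1); total 3.
Path Hall→C3→Exit (+1); total 4.
No residual Hall→Exit path; max flow = 4.
Certifying cut of size 4: {Hall→C1, Hall→C3, Hall→C5, Hall→Exit}.

4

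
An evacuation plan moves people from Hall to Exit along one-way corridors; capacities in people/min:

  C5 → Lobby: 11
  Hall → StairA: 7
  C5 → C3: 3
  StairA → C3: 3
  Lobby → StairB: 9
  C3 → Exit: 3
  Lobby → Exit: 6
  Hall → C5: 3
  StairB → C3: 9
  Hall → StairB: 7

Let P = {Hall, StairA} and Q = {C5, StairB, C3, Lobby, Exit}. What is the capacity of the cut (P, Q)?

Edges leaving {Hall, StairA}: Hall→C5 (3), Hall→StairB (7), StairA→C3 (3).
Cut capacity = 3 + 7 + 3 = 13.

13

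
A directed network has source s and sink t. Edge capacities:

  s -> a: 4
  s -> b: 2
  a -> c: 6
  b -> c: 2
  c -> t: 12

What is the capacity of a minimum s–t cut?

Augment s→a→c→t: bottleneck 4, flow now 4.
Augment s→b→c→t: bottleneck 2, flow now 6.
No augmenting path remains; maximum flow = 6.
By max-flow min-cut, the minimum cut capacity equals the max flow.
In the residual graph, reachable from s: {s}.
Min-cut edges: s→a (4), s→b (2); capacity 4 + 2 = 6.

6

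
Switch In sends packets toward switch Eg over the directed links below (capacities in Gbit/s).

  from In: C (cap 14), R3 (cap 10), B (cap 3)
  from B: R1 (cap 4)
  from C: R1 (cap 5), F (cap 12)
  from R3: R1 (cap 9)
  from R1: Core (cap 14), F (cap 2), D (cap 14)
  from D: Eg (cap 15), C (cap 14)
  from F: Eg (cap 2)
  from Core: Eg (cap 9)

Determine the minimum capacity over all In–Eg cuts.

19

Augment In→C→F→Eg: bottleneck 2, flow now 2.
Augment In→B→R1→D→Eg: bottleneck 3, flow now 5.
Augment In→C→R1→D→Eg: bottleneck 5, flow now 10.
Augment In→R3→R1→D→Eg: bottleneck 6, flow now 16.
Augment In→R3→R1→Core→Eg: bottleneck 3, flow now 19.
No augmenting path remains; maximum flow = 19.
By max-flow min-cut, the minimum cut capacity equals the max flow.
In the residual graph, reachable from In: {In, C, R3, F}.
Min-cut edges: In→B (3), C→R1 (5), R3→R1 (9), F→Eg (2); capacity 3 + 5 + 9 + 2 = 19.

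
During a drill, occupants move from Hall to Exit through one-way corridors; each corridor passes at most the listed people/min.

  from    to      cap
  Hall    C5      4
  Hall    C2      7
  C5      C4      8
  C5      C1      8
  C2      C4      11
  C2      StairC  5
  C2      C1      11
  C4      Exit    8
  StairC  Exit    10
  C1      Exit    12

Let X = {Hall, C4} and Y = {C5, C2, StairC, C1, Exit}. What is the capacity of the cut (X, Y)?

19

Edges leaving {Hall, C4}: Hall→C5 (4), Hall→C2 (7), C4→Exit (8).
Cut capacity = 4 + 7 + 8 = 19.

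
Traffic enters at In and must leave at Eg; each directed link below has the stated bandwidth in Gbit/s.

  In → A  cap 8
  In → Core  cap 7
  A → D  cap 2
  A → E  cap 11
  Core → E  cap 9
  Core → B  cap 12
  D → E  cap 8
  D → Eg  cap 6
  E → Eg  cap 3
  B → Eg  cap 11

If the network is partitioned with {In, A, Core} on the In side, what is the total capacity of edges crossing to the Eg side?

34

Edges leaving {In, A, Core}: A→D (2), A→E (11), Core→E (9), Core→B (12).
Cut capacity = 2 + 11 + 9 + 12 = 34.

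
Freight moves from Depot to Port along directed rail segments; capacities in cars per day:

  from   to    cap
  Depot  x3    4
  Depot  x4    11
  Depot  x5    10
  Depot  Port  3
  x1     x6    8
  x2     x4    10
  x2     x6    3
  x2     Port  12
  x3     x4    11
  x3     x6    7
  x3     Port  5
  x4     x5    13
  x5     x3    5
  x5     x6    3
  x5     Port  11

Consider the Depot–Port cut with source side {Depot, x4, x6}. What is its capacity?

30

Edges leaving {Depot, x4, x6}: Depot→x3 (4), Depot→x5 (10), Depot→Port (3), x4→x5 (13).
Cut capacity = 4 + 10 + 3 + 13 = 30.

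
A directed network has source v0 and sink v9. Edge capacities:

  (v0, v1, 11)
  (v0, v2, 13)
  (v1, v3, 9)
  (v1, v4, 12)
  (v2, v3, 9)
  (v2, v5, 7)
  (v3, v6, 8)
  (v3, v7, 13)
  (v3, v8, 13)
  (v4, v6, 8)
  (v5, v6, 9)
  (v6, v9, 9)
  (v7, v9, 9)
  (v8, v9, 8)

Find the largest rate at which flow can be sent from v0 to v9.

Augment v0→v1→v3→v6→v9: bottleneck 8, flow now 8.
Augment v0→v1→v3→v7→v9: bottleneck 1, flow now 9.
Augment v0→v1→v4→v6→v9: bottleneck 1, flow now 10.
Augment v0→v2→v3→v7→v9: bottleneck 8, flow now 18.
Augment v0→v2→v3→v8→v9: bottleneck 1, flow now 19.
Augment v0→v1→v4→v6→v3→v8→v9: bottleneck 1, flow now 20. (uses reverse residual edge)
Augment v0→v2→v5→v6→v3→v8→v9: bottleneck 4, flow now 24. (uses reverse residual edge)
No augmenting path remains; maximum flow = 24.
In the residual graph, reachable from v0: {v0}.
Min-cut edges: v0→v1 (11), v0→v2 (13); capacity 11 + 13 = 24.
This cut is saturated, so no flow can exceed 24.

24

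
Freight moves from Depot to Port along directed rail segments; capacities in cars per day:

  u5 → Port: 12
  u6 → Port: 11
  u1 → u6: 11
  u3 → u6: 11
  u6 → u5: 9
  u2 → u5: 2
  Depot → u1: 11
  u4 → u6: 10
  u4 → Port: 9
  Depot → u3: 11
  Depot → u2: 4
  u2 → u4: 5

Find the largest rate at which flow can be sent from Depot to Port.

Augment Depot→u1→u6→Port: bottleneck 11, flow now 11.
Augment Depot→u2→u4→Port: bottleneck 4, flow now 15.
Augment Depot→u3→u6→u5→Port: bottleneck 9, flow now 24.
No augmenting path remains; maximum flow = 24.
In the residual graph, reachable from Depot: {Depot, u1, u3, u6}.
Min-cut edges: Depot→u2 (4), u6→u5 (9), u6→Port (11); capacity 4 + 9 + 11 = 24.
This cut is saturated, so no flow can exceed 24.

24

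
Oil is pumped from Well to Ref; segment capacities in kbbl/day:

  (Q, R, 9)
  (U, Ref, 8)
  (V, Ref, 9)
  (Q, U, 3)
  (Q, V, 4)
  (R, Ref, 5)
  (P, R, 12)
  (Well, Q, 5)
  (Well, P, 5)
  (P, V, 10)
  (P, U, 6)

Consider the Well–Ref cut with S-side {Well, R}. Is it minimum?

Given cut capacity: 5 + 5 + 5 = 15.
Augment Well→P→R→Ref: bottleneck 5, flow now 5.
Augment Well→Q→U→Ref: bottleneck 3, flow now 8.
Augment Well→Q→V→Ref: bottleneck 2, flow now 10.
No augmenting path remains; maximum flow = 10.
In the residual graph, reachable from Well: {Well}.
Min-cut edges: Well→P (5), Well→Q (5); capacity 5 + 5 = 10.
Cut capacity 15 exceeds the max flow 10, so it is not minimum.

No — its capacity is 15, but the minimum cut has capacity 10.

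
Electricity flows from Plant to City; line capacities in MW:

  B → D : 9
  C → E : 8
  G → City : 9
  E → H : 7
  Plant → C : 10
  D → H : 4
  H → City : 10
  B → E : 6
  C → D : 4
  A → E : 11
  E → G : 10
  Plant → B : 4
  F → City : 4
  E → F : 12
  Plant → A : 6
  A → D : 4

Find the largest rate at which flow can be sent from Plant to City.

20

Augment Plant→A→D→H→City: bottleneck 4, flow now 4.
Augment Plant→A→E→F→City: bottleneck 2, flow now 6.
Augment Plant→B→E→F→City: bottleneck 2, flow now 8.
Augment Plant→B→E→G→City: bottleneck 2, flow now 10.
Augment Plant→C→E→G→City: bottleneck 7, flow now 17.
Augment Plant→C→E→H→City: bottleneck 1, flow now 18.
Augment Plant→C→D→A→E→H→City: bottleneck 2, flow now 20. (uses reverse residual edge)
No augmenting path remains; maximum flow = 20.
In the residual graph, reachable from Plant: {Plant}.
Min-cut edges: Plant→A (6), Plant→B (4), Plant→C (10); capacity 6 + 4 + 10 = 20.
This cut is saturated, so no flow can exceed 20.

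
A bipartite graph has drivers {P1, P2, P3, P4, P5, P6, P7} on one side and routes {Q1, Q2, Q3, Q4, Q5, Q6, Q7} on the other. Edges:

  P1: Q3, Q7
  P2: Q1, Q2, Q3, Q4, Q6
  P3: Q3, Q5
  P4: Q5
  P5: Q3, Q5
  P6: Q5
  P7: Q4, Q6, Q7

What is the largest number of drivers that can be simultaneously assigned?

5

Unit-capacity flow: source→left, listed edges, right→sink; max matching = max flow.
Augmenting path P1→Q3 (+1); matched 1.
Augmenting path P2→Q1 (+1); matched 2.
Augmenting path P3→Q5 (+1); matched 3.
Augmenting path P7→Q4 (+1); matched 4.
Augmenting path P5→Q3→P1→Q7 (+1); matched 5.
No augmenting path remains; maximum matching = 5.
König certificate: {P1, P2, P7, Q3, Q5} is a vertex cover of size 5 (every listed pair touches it), so no matching can be larger.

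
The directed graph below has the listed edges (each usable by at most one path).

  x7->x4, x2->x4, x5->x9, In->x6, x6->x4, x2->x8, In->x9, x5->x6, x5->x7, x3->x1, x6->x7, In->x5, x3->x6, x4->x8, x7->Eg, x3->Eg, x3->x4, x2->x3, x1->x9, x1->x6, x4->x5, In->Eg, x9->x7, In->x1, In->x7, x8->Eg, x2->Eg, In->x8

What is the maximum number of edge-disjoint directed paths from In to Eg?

Assign every edge capacity 1; by Menger, the answer equals the max flow.
Path In→Eg (+1); total 1.
Path In→x7→Eg (+1); total 2.
Path In→x8→Eg (+1); total 3.
No residual In→Eg path; max flow = 3.
Certifying cut of size 3: {In→Eg, x7→Eg, x8→Eg}.

3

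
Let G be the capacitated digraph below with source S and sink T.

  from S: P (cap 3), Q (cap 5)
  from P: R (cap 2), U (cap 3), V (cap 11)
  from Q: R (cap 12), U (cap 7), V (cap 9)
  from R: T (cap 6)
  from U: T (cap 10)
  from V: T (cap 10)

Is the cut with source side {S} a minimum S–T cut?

Yes — it is a minimum cut (capacity 8).

Given cut capacity: 3 + 5 = 8.
Augment S→P→R→T: bottleneck 2, flow now 2.
Augment S→P→U→T: bottleneck 1, flow now 3.
Augment S→Q→R→T: bottleneck 4, flow now 7.
Augment S→Q→U→T: bottleneck 1, flow now 8.
No augmenting path remains; maximum flow = 8.
Cut capacity 8 equals the max flow, so it is a minimum cut.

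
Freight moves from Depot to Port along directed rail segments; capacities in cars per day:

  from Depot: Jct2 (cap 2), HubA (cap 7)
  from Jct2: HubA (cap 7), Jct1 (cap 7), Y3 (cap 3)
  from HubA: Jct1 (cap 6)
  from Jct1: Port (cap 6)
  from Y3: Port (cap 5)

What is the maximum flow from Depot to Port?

Augment Depot→Jct2→Jct1→Port: bottleneck 2, flow now 2.
Augment Depot→HubA→Jct1→Port: bottleneck 4, flow now 6.
Augment Depot→HubA→Jct1→Jct2→Y3→Port: bottleneck 2, flow now 8. (uses reverse residual edge)
No augmenting path remains; maximum flow = 8.
In the residual graph, reachable from Depot: {Depot, HubA}.
Min-cut edges: Depot→Jct2 (2), HubA→Jct1 (6); capacity 2 + 6 = 8.
This cut is saturated, so no flow can exceed 8.

8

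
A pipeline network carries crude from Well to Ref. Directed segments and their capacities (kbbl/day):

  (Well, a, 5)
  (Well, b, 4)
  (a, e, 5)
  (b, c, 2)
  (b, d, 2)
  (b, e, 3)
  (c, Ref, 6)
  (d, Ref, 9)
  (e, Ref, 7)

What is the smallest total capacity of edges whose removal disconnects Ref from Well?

Augment Well→a→e→Ref: bottleneck 5, flow now 5.
Augment Well→b→c→Ref: bottleneck 2, flow now 7.
Augment Well→b→d→Ref: bottleneck 2, flow now 9.
No augmenting path remains; maximum flow = 9.
By max-flow min-cut, the minimum cut capacity equals the max flow.
In the residual graph, reachable from Well: {Well}.
Min-cut edges: Well→a (5), Well→b (4); capacity 5 + 4 = 9.

9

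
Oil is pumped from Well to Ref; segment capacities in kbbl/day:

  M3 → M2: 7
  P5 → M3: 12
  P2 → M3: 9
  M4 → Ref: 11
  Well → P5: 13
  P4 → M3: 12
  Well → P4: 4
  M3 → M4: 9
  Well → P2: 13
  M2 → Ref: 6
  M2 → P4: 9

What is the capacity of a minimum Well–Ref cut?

15

Augment Well→P2→M3→M2→Ref: bottleneck 6, flow now 6.
Augment Well→P2→M3→M4→Ref: bottleneck 3, flow now 9.
Augment Well→P4→M3→M4→Ref: bottleneck 4, flow now 13.
Augment Well→P5→M3→M4→Ref: bottleneck 2, flow now 15.
No augmenting path remains; maximum flow = 15.
By max-flow min-cut, the minimum cut capacity equals the max flow.
In the residual graph, reachable from Well: {Well, P2, P4, P5, M3, M2}.
Min-cut edges: M3→M4 (9), M2→Ref (6); capacity 9 + 6 = 15.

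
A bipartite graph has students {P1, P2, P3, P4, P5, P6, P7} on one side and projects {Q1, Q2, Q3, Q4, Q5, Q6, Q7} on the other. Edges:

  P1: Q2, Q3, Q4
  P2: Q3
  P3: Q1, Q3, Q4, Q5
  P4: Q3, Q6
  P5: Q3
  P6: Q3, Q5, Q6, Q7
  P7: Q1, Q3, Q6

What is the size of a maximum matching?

Unit-capacity flow: source→left, listed edges, right→sink; max matching = max flow.
Augmenting path P1→Q2 (+1); matched 1.
Augmenting path P2→Q3 (+1); matched 2.
Augmenting path P3→Q1 (+1); matched 3.
Augmenting path P4→Q6 (+1); matched 4.
Augmenting path P6→Q5 (+1); matched 5.
Augmenting path P7→Q1→P3→Q4 (+1); matched 6.
No augmenting path remains; maximum matching = 6.
König certificate: {P1, P3, P4, P6, P7, Q3} is a vertex cover of size 6 (every listed pair touches it), so no matching can be larger.

6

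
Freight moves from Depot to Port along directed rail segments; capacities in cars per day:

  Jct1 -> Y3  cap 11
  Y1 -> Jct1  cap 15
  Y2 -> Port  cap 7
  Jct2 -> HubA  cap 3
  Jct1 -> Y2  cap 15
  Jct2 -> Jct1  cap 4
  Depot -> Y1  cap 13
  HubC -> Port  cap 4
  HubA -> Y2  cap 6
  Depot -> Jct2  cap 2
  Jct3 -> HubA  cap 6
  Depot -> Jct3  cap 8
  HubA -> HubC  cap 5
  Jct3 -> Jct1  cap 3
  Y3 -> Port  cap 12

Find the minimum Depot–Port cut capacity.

Augment Depot→Jct2→Jct1→Y3→Port: bottleneck 2, flow now 2.
Augment Depot→Y1→Jct1→Y3→Port: bottleneck 9, flow now 11.
Augment Depot→Y1→Jct1→Y2→Port: bottleneck 4, flow now 15.
Augment Depot→Jct3→Jct1→Y2→Port: bottleneck 3, flow now 18.
Augment Depot→Jct3→HubA→HubC→Port: bottleneck 4, flow now 22.
No augmenting path remains; maximum flow = 22.
By max-flow min-cut, the minimum cut capacity equals the max flow.
In the residual graph, reachable from Depot: {Depot, Jct2, Y1, Jct3, Jct1, HubA, HubC, Y2}.
Min-cut edges: Jct1→Y3 (11), HubC→Port (4), Y2→Port (7); capacity 11 + 4 + 7 = 22.

22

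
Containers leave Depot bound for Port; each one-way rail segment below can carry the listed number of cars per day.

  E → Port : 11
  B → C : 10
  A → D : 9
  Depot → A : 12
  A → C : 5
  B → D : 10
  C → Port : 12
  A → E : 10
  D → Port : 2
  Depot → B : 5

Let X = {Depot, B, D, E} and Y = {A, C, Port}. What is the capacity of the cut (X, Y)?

35

Edges leaving {Depot, B, D, E}: Depot→A (12), B→C (10), D→Port (2), E→Port (11).
Cut capacity = 12 + 10 + 2 + 11 = 35.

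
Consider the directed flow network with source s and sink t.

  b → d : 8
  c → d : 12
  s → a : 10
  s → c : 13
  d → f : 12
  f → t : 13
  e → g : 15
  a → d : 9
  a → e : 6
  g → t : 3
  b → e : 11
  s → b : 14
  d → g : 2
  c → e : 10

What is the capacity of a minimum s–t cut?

15

Augment s→a→d→f→t: bottleneck 9, flow now 9.
Augment s→a→e→g→t: bottleneck 1, flow now 10.
Augment s→b→d→f→t: bottleneck 3, flow now 13.
Augment s→b→d→g→t: bottleneck 2, flow now 15.
No augmenting path remains; maximum flow = 15.
By max-flow min-cut, the minimum cut capacity equals the max flow.
In the residual graph, reachable from s: {s, a, b, c, d, e, g}.
Min-cut edges: d→f (12), g→t (3); capacity 12 + 3 = 15.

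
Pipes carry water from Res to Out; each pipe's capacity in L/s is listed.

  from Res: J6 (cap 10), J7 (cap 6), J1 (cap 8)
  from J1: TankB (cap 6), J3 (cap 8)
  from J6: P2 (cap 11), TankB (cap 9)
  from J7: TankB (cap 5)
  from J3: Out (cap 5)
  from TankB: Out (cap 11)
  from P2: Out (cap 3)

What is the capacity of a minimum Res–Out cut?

Augment Res→J1→J3→Out: bottleneck 5, flow now 5.
Augment Res→J1→TankB→Out: bottleneck 3, flow now 8.
Augment Res→J6→TankB→Out: bottleneck 8, flow now 16.
Augment Res→J6→P2→Out: bottleneck 2, flow now 18.
Augment Res→J7→TankB→J6→P2→Out: bottleneck 1, flow now 19. (uses reverse residual edge)
No augmenting path remains; maximum flow = 19.
By max-flow min-cut, the minimum cut capacity equals the max flow.
In the residual graph, reachable from Res: {Res, J1, J6, J7, J3, TankB, P2}.
Min-cut edges: J3→Out (5), TankB→Out (11), P2→Out (3); capacity 5 + 11 + 3 = 19.

19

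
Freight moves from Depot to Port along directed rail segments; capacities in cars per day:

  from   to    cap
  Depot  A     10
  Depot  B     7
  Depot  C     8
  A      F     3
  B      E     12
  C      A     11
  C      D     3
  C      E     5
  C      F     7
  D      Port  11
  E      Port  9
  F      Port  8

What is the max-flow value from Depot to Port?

Augment Depot→A→F→Port: bottleneck 3, flow now 3.
Augment Depot→B→E→Port: bottleneck 7, flow now 10.
Augment Depot→C→D→Port: bottleneck 3, flow now 13.
Augment Depot→C→E→Port: bottleneck 2, flow now 15.
Augment Depot→C→F→Port: bottleneck 3, flow now 18.
No augmenting path remains; maximum flow = 18.
In the residual graph, reachable from Depot: {Depot, A}.
Min-cut edges: Depot→B (7), Depot→C (8), A→F (3); capacity 7 + 8 + 3 = 18.
This cut is saturated, so no flow can exceed 18.

18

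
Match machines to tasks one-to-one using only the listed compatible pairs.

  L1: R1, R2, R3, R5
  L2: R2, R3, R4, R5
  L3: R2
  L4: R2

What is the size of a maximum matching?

Unit-capacity flow: source→left, listed edges, right→sink; max matching = max flow.
Augmenting path L1→R1 (+1); matched 1.
Augmenting path L2→R2 (+1); matched 2.
Augmenting path L3→R2→L2→R3 (+1); matched 3.
No augmenting path remains; maximum matching = 3.
König certificate: {L1, L2, R2} is a vertex cover of size 3 (every listed pair touches it), so no matching can be larger.

3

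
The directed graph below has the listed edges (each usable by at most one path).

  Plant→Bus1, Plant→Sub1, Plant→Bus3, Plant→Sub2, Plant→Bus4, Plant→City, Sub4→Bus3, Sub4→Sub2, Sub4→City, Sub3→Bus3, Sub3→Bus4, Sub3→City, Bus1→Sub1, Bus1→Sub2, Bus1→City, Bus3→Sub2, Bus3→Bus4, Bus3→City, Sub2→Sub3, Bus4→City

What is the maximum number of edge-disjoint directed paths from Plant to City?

Assign every edge capacity 1; by Menger, the answer equals the max flow.
Path Plant→City (+1); total 1.
Path Plant→Bus1→City (+1); total 2.
Path Plant→Bus3→City (+1); total 3.
Path Plant→Bus4→City (+1); total 4.
Path Plant→Sub2→Sub3→City (+1); total 5.
No residual Plant→City path; max flow = 5.
Certifying cut of size 5: {Plant→Bus1, Plant→Bus3, Plant→Bus4, Plant→City, Plant→Sub2}.

5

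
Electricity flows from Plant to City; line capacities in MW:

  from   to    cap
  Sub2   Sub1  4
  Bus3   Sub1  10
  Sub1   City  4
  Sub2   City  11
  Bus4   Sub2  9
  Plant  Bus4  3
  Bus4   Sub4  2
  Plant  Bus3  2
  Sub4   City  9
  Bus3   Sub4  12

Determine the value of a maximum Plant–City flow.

5

Augment Plant→Bus4→Sub4→City: bottleneck 2, flow now 2.
Augment Plant→Bus4→Sub2→City: bottleneck 1, flow now 3.
Augment Plant→Bus3→Sub4→City: bottleneck 2, flow now 5.
No augmenting path remains; maximum flow = 5.
In the residual graph, reachable from Plant: {Plant}.
Min-cut edges: Plant→Bus4 (3), Plant→Bus3 (2); capacity 3 + 2 = 5.
This cut is saturated, so no flow can exceed 5.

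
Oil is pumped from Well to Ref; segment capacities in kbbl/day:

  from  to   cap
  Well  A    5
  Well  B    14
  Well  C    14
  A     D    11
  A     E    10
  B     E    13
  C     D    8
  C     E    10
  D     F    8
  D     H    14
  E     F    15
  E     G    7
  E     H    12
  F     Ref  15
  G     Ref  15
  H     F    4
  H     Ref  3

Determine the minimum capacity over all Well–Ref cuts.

Augment Well→A→D→F→Ref: bottleneck 5, flow now 5.
Augment Well→B→E→F→Ref: bottleneck 10, flow now 15.
Augment Well→B→E→G→Ref: bottleneck 3, flow now 18.
Augment Well→C→D→H→Ref: bottleneck 3, flow now 21.
Augment Well→C→E→G→Ref: bottleneck 4, flow now 25.
No augmenting path remains; maximum flow = 25.
By max-flow min-cut, the minimum cut capacity equals the max flow.
In the residual graph, reachable from Well: {Well, A, B, C, D, E, F, H}.
Min-cut edges: E→G (7), F→Ref (15), H→Ref (3); capacity 7 + 15 + 3 = 25.

25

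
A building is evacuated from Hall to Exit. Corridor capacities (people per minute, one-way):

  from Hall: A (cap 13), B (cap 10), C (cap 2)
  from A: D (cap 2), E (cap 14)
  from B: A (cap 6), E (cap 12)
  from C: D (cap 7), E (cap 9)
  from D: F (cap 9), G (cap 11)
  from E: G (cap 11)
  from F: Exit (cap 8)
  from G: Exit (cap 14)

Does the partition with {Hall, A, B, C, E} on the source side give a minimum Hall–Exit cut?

Given cut capacity: 2 + 7 + 11 = 20.
Augment Hall→A→D→F→Exit: bottleneck 2, flow now 2.
Augment Hall→A→E→G→Exit: bottleneck 11, flow now 13.
Augment Hall→C→D→F→Exit: bottleneck 2, flow now 15.
No augmenting path remains; maximum flow = 15.
In the residual graph, reachable from Hall: {Hall, A, B, E}.
Min-cut edges: Hall→C (2), A→D (2), E→G (11); capacity 2 + 2 + 11 = 15.
Cut capacity 20 exceeds the max flow 15, so it is not minimum.

No — its capacity is 20, but the minimum cut has capacity 15.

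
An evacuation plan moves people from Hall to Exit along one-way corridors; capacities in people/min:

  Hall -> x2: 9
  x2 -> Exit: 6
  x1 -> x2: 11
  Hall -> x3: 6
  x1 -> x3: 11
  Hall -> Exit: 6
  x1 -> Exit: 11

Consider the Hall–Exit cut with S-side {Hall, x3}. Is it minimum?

Given cut capacity: 9 + 6 = 15.
Augment Hall→Exit: bottleneck 6, flow now 6.
Augment Hall→x2→Exit: bottleneck 6, flow now 12.
No augmenting path remains; maximum flow = 12.
In the residual graph, reachable from Hall: {Hall, x2, x3}.
Min-cut edges: Hall→Exit (6), x2→Exit (6); capacity 6 + 6 = 12.
Cut capacity 15 exceeds the max flow 12, so it is not minimum.

No — its capacity is 15, but the minimum cut has capacity 12.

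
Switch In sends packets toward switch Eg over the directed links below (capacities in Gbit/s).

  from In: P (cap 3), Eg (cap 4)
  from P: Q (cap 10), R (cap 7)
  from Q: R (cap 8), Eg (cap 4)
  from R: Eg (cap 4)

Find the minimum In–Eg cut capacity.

Augment In→Eg: bottleneck 4, flow now 4.
Augment In→P→Q→Eg: bottleneck 3, flow now 7.
No augmenting path remains; maximum flow = 7.
By max-flow min-cut, the minimum cut capacity equals the max flow.
In the residual graph, reachable from In: {In}.
Min-cut edges: In→P (3), In→Eg (4); capacity 3 + 4 = 7.

7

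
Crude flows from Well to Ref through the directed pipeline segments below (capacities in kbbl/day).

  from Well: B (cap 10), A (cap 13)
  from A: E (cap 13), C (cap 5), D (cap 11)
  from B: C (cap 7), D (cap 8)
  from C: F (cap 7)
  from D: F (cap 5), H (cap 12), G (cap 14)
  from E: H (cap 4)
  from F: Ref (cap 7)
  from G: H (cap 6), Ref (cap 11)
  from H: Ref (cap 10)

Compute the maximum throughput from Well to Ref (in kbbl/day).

Augment Well→A→C→F→Ref: bottleneck 5, flow now 5.
Augment Well→A→D→F→Ref: bottleneck 2, flow now 7.
Augment Well→A→D→G→Ref: bottleneck 6, flow now 13.
Augment Well→B→D→G→Ref: bottleneck 5, flow now 18.
Augment Well→B→D→H→Ref: bottleneck 3, flow now 21.
Augment Well→B→C→A→D→H→Ref: bottleneck 2, flow now 23. (uses reverse residual edge)
No augmenting path remains; maximum flow = 23.
In the residual graph, reachable from Well: {Well}.
Min-cut edges: Well→A (13), Well→B (10); capacity 13 + 10 = 23.
This cut is saturated, so no flow can exceed 23.

23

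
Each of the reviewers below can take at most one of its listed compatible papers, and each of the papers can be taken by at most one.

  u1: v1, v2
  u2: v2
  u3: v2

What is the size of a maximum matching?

2

Unit-capacity flow: source→left, listed edges, right→sink; max matching = max flow.
Augmenting path u1→v1 (+1); matched 1.
Augmenting path u2→v2 (+1); matched 2.
No augmenting path remains; maximum matching = 2.
König certificate: {u1, v2} is a vertex cover of size 2 (every listed pair touches it), so no matching can be larger.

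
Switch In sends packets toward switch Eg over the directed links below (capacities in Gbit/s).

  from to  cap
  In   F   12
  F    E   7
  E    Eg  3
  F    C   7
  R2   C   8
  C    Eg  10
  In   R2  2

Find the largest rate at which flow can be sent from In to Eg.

Augment In→F→C→Eg: bottleneck 7, flow now 7.
Augment In→F→E→Eg: bottleneck 3, flow now 10.
Augment In→R2→C→Eg: bottleneck 2, flow now 12.
No augmenting path remains; maximum flow = 12.
In the residual graph, reachable from In: {In, F, E}.
Min-cut edges: In→R2 (2), F→C (7), E→Eg (3); capacity 2 + 7 + 3 = 12.
This cut is saturated, so no flow can exceed 12.

12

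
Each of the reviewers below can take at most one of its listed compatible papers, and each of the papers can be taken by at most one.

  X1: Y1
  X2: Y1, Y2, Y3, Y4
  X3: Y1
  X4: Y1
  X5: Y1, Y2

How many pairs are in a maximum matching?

Unit-capacity flow: source→left, listed edges, right→sink; max matching = max flow.
Augmenting path X1→Y1 (+1); matched 1.
Augmenting path X2→Y2 (+1); matched 2.
Augmenting path X5→Y2→X2→Y3 (+1); matched 3.
No augmenting path remains; maximum matching = 3.
König certificate: {X2, X5, Y1} is a vertex cover of size 3 (every listed pair touches it), so no matching can be larger.

3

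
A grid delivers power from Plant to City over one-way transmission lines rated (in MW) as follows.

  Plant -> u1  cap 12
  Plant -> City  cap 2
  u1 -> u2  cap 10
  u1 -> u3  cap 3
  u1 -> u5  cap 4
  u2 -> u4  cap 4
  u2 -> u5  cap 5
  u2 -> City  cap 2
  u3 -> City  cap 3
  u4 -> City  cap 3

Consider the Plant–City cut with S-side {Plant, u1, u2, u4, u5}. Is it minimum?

Yes — it is a minimum cut (capacity 10).

Given cut capacity: 2 + 3 + 2 + 3 = 10.
Augment Plant→City: bottleneck 2, flow now 2.
Augment Plant→u1→u2→City: bottleneck 2, flow now 4.
Augment Plant→u1→u3→City: bottleneck 3, flow now 7.
Augment Plant→u1→u2→u4→City: bottleneck 3, flow now 10.
No augmenting path remains; maximum flow = 10.
Cut capacity 10 equals the max flow, so it is a minimum cut.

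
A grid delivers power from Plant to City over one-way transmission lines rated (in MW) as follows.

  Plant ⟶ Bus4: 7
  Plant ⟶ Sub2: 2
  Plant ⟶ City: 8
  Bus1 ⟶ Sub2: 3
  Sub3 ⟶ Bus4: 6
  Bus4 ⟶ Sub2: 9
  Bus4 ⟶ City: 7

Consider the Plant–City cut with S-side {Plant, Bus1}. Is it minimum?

No — its capacity is 20, but the minimum cut has capacity 15.

Given cut capacity: 7 + 2 + 8 + 3 = 20.
Augment Plant→City: bottleneck 8, flow now 8.
Augment Plant→Bus4→City: bottleneck 7, flow now 15.
No augmenting path remains; maximum flow = 15.
In the residual graph, reachable from Plant: {Plant, Sub2}.
Min-cut edges: Plant→Bus4 (7), Plant→City (8); capacity 7 + 8 = 15.
Cut capacity 20 exceeds the max flow 15, so it is not minimum.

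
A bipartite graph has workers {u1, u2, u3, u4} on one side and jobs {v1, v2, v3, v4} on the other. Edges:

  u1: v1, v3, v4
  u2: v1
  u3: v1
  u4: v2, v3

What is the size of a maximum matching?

Unit-capacity flow: source→left, listed edges, right→sink; max matching = max flow.
Augmenting path u1→v1 (+1); matched 1.
Augmenting path u4→v2 (+1); matched 2.
Augmenting path u2→v1→u1→v3 (+1); matched 3.
No augmenting path remains; maximum matching = 3.
König certificate: {u1, u4, v1} is a vertex cover of size 3 (every listed pair touches it), so no matching can be larger.

3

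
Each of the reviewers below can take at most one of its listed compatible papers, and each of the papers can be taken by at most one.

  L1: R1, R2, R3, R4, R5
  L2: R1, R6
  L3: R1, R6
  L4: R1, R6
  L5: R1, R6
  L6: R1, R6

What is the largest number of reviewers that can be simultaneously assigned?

Unit-capacity flow: source→left, listed edges, right→sink; max matching = max flow.
Augmenting path L1→R1 (+1); matched 1.
Augmenting path L2→R6 (+1); matched 2.
Augmenting path L3→R1→L1→R2 (+1); matched 3.
No augmenting path remains; maximum matching = 3.
König certificate: {L1, R1, R6} is a vertex cover of size 3 (every listed pair touches it), so no matching can be larger.

3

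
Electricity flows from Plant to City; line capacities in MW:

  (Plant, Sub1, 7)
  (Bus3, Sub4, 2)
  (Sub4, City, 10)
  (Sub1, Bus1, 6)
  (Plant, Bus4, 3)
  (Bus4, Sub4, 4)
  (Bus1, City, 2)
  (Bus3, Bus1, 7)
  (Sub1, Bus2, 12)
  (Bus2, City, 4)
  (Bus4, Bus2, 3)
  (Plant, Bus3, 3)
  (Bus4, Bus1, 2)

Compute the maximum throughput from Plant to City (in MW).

Augment Plant→Sub1→Bus2→City: bottleneck 4, flow now 4.
Augment Plant→Sub1→Bus1→City: bottleneck 2, flow now 6.
Augment Plant→Bus4→Sub4→City: bottleneck 3, flow now 9.
Augment Plant→Bus3→Sub4→City: bottleneck 2, flow now 11.
No augmenting path remains; maximum flow = 11.
In the residual graph, reachable from Plant: {Plant, Sub1, Bus3, Bus2, Bus1}.
Min-cut edges: Plant→Bus4 (3), Bus3→Sub4 (2), Bus2→City (4), Bus1→City (2); capacity 3 + 2 + 4 + 2 = 11.
This cut is saturated, so no flow can exceed 11.

11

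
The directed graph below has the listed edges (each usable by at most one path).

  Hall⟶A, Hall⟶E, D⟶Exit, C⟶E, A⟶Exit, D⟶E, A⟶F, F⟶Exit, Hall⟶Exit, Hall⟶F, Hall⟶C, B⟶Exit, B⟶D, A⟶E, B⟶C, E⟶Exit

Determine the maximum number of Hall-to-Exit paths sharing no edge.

Assign every edge capacity 1; by Menger, the answer equals the max flow.
Path Hall→Exit (+1); total 1.
Path Hall→A→Exit (+1); total 2.
Path Hall→E→Exit (+1); total 3.
Path Hall→F→Exit (+1); total 4.
No residual Hall→Exit path; max flow = 4.
Certifying cut of size 4: {E→Exit, Hall→A, Hall→Exit, Hall→F}.

4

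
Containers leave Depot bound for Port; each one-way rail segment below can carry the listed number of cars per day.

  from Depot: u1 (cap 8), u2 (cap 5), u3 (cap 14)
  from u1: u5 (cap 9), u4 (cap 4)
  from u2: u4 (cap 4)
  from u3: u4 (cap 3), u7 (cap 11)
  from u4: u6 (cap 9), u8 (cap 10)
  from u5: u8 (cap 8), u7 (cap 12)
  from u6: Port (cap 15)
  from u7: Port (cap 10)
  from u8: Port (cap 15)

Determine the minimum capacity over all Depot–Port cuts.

25

Augment Depot→u3→u7→Port: bottleneck 10, flow now 10.
Augment Depot→u1→u4→u6→Port: bottleneck 4, flow now 14.
Augment Depot→u1→u5→u8→Port: bottleneck 4, flow now 18.
Augment Depot→u2→u4→u6→Port: bottleneck 4, flow now 22.
Augment Depot→u3→u4→u6→Port: bottleneck 1, flow now 23.
Augment Depot→u3→u4→u8→Port: bottleneck 2, flow now 25.
No augmenting path remains; maximum flow = 25.
By max-flow min-cut, the minimum cut capacity equals the max flow.
In the residual graph, reachable from Depot: {Depot, u2, u3, u7}.
Min-cut edges: Depot→u1 (8), u2→u4 (4), u3→u4 (3), u7→Port (10); capacity 8 + 4 + 3 + 10 = 25.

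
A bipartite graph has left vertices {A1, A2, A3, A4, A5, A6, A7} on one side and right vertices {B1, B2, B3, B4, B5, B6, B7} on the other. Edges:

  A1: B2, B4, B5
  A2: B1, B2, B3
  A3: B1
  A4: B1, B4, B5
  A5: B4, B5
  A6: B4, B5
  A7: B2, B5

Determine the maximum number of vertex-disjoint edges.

Unit-capacity flow: source→left, listed edges, right→sink; max matching = max flow.
Augmenting path A1→B2 (+1); matched 1.
Augmenting path A2→B1 (+1); matched 2.
Augmenting path A4→B4 (+1); matched 3.
Augmenting path A5→B5 (+1); matched 4.
Augmenting path A3→B1→A2→B3 (+1); matched 5.
No augmenting path remains; maximum matching = 5.
König certificate: {A2, B1, B2, B4, B5} is a vertex cover of size 5 (every listed pair touches it), so no matching can be larger.

5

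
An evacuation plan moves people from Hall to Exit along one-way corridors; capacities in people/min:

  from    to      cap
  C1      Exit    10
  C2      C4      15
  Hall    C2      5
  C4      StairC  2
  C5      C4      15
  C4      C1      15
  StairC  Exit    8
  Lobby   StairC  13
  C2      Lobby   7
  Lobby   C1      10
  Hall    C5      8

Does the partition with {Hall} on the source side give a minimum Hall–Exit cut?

Yes — it is a minimum cut (capacity 13).

Given cut capacity: 5 + 8 = 13.
Augment Hall→C2→Lobby→StairC→Exit: bottleneck 5, flow now 5.
Augment Hall→C5→C4→StairC→Exit: bottleneck 2, flow now 7.
Augment Hall→C5→C4→C1→Exit: bottleneck 6, flow now 13.
No augmenting path remains; maximum flow = 13.
Cut capacity 13 equals the max flow, so it is a minimum cut.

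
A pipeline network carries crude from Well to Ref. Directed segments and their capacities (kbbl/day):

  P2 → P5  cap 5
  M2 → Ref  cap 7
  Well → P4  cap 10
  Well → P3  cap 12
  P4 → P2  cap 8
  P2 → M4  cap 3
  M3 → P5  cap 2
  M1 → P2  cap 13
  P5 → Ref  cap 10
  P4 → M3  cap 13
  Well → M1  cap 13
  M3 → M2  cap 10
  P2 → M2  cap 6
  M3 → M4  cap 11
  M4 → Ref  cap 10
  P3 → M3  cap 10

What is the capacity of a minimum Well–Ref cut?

Augment Well→P4→P2→M2→Ref: bottleneck 6, flow now 6.
Augment Well→P4→P2→M4→Ref: bottleneck 2, flow now 8.
Augment Well→P4→M3→M2→Ref: bottleneck 1, flow now 9.
Augment Well→P4→M3→M4→Ref: bottleneck 1, flow now 10.
Augment Well→P3→M3→M4→Ref: bottleneck 7, flow now 17.
Augment Well→P3→M3→P5→Ref: bottleneck 2, flow now 19.
Augment Well→M1→P2→P5→Ref: bottleneck 5, flow now 24.
No augmenting path remains; maximum flow = 24.
By max-flow min-cut, the minimum cut capacity equals the max flow.
In the residual graph, reachable from Well: {Well, P4, P3, M1, P2, M3, M2, M4}.
Min-cut edges: P2→P5 (5), M3→P5 (2), M2→Ref (7), M4→Ref (10); capacity 5 + 2 + 7 + 10 = 24.

24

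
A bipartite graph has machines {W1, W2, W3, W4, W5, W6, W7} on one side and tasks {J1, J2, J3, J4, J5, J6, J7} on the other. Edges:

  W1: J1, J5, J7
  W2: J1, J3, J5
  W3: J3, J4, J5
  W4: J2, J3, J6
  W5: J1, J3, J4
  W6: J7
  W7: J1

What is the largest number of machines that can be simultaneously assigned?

6

Unit-capacity flow: source→left, listed edges, right→sink; max matching = max flow.
Augmenting path W1→J1 (+1); matched 1.
Augmenting path W2→J3 (+1); matched 2.
Augmenting path W3→J4 (+1); matched 3.
Augmenting path W4→J2 (+1); matched 4.
Augmenting path W6→J7 (+1); matched 5.
Augmenting path W5→J1→W1→J5 (+1); matched 6.
No augmenting path remains; maximum matching = 6.
König certificate: {W4, J1, J3, J4, J5, J7} is a vertex cover of size 6 (every listed pair touches it), so no matching can be larger.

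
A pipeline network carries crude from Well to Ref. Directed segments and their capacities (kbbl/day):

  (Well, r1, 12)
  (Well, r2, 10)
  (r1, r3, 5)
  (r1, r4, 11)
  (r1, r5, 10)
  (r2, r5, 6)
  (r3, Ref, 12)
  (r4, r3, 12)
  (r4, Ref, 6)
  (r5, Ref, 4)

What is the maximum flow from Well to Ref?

16

Augment Well→r1→r3→Ref: bottleneck 5, flow now 5.
Augment Well→r1→r4→Ref: bottleneck 6, flow now 11.
Augment Well→r1→r5→Ref: bottleneck 1, flow now 12.
Augment Well→r2→r5→Ref: bottleneck 3, flow now 15.
Augment Well→r2→r5→r1→r4→r3→Ref: bottleneck 1, flow now 16. (uses reverse residual edge)
No augmenting path remains; maximum flow = 16.
In the residual graph, reachable from Well: {Well, r2, r5}.
Min-cut edges: Well→r1 (12), r5→Ref (4); capacity 12 + 4 = 16.
This cut is saturated, so no flow can exceed 16.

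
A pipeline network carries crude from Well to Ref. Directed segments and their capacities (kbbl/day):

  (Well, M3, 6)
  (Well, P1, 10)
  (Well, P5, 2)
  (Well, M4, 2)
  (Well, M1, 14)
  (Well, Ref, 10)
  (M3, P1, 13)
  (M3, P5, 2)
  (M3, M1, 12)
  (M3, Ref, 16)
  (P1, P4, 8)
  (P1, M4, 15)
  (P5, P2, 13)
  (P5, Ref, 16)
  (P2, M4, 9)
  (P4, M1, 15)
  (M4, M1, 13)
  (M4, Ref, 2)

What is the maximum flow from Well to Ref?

Augment Well→Ref: bottleneck 10, flow now 10.
Augment Well→M3→Ref: bottleneck 6, flow now 16.
Augment Well→P5→Ref: bottleneck 2, flow now 18.
Augment Well→M4→Ref: bottleneck 2, flow now 20.
No augmenting path remains; maximum flow = 20.
In the residual graph, reachable from Well: {Well, P1, P4, M4, M1}.
Min-cut edges: Well→M3 (6), Well→P5 (2), Well→Ref (10), M4→Ref (2); capacity 6 + 2 + 10 + 2 = 20.
This cut is saturated, so no flow can exceed 20.

20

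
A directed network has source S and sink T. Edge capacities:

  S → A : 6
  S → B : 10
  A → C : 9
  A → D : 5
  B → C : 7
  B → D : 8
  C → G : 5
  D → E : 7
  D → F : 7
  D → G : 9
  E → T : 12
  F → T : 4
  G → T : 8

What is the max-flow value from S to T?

Augment S→A→C→G→T: bottleneck 5, flow now 5.
Augment S→A→D→E→T: bottleneck 1, flow now 6.
Augment S→B→D→E→T: bottleneck 6, flow now 12.
Augment S→B→D→F→T: bottleneck 2, flow now 14.
Augment S→B→C→A→D→F→T: bottleneck 2, flow now 16. (uses reverse residual edge)
No augmenting path remains; maximum flow = 16.
In the residual graph, reachable from S: {S}.
Min-cut edges: S→A (6), S→B (10); capacity 6 + 10 = 16.
This cut is saturated, so no flow can exceed 16.

16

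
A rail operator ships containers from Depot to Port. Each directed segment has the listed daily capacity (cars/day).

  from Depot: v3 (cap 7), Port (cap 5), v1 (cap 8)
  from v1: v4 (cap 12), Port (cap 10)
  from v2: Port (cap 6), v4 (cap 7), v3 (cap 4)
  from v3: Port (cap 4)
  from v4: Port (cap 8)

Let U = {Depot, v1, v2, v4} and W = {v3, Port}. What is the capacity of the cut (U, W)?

40

Edges leaving {Depot, v1, v2, v4}: Depot→v3 (7), Depot→Port (5), v1→Port (10), v2→v3 (4), v2→Port (6), v4→Port (8).
Cut capacity = 7 + 5 + 10 + 4 + 6 + 8 = 40.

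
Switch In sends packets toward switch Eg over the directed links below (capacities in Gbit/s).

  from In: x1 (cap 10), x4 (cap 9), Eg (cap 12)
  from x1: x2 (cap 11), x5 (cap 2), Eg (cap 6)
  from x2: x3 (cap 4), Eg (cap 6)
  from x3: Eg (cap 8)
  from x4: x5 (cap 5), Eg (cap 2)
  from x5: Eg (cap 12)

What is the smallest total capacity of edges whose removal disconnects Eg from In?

Augment In→Eg: bottleneck 12, flow now 12.
Augment In→x1→Eg: bottleneck 6, flow now 18.
Augment In→x4→Eg: bottleneck 2, flow now 20.
Augment In→x1→x2→Eg: bottleneck 4, flow now 24.
Augment In→x4→x5→Eg: bottleneck 5, flow now 29.
No augmenting path remains; maximum flow = 29.
By max-flow min-cut, the minimum cut capacity equals the max flow.
In the residual graph, reachable from In: {In, x4}.
Min-cut edges: In→x1 (10), In→Eg (12), x4→x5 (5), x4→Eg (2); capacity 10 + 12 + 5 + 2 = 29.

29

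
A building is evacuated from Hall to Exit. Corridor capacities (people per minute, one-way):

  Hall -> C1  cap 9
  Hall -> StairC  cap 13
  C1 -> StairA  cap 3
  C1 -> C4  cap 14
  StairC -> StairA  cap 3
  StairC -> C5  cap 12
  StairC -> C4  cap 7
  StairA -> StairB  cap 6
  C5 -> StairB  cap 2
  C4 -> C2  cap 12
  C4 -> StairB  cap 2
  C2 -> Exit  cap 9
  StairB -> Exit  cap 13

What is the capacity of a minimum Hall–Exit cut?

Augment Hall→C1→StairA→StairB→Exit: bottleneck 3, flow now 3.
Augment Hall→C1→C4→C2→Exit: bottleneck 6, flow now 9.
Augment Hall→StairC→StairA→StairB→Exit: bottleneck 3, flow now 12.
Augment Hall→StairC→C5→StairB→Exit: bottleneck 2, flow now 14.
Augment Hall→StairC→C4→C2→Exit: bottleneck 3, flow now 17.
Augment Hall→StairC→C4→StairB→Exit: bottleneck 2, flow now 19.
No augmenting path remains; maximum flow = 19.
By max-flow min-cut, the minimum cut capacity equals the max flow.
In the residual graph, reachable from Hall: {Hall, C1, StairC, C5, C4, C2}.
Min-cut edges: C1→StairA (3), StairC→StairA (3), C5→StairB (2), C4→StairB (2), C2→Exit (9); capacity 3 + 3 + 2 + 2 + 9 = 19.

19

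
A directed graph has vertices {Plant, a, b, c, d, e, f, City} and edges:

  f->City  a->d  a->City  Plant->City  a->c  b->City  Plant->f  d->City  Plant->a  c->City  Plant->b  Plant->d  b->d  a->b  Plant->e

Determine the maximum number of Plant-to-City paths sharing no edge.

5

Assign every edge capacity 1; by Menger, the answer equals the max flow.
Path Plant→City (+1); total 1.
Path Plant→a→City (+1); total 2.
Path Plant→b→City (+1); total 3.
Path Plant→d→City (+1); total 4.
Path Plant→f→City (+1); total 5.
No residual Plant→City path; max flow = 5.
Certifying cut of size 5: {Plant→City, Plant→a, Plant→b, Plant→d, Plant→f}.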